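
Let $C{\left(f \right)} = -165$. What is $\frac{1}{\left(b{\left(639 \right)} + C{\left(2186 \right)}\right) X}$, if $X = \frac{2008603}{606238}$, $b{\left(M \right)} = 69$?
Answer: $- \frac{303119}{96412944} \approx -0.003144$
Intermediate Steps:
$X = \frac{2008603}{606238}$ ($X = 2008603 \cdot \frac{1}{606238} = \frac{2008603}{606238} \approx 3.3132$)
$\frac{1}{\left(b{\left(639 \right)} + C{\left(2186 \right)}\right) X} = \frac{1}{\left(69 - 165\right) \frac{2008603}{606238}} = \frac{1}{-96} \cdot \frac{606238}{2008603} = \left(- \frac{1}{96}\right) \frac{606238}{2008603} = - \frac{303119}{96412944}$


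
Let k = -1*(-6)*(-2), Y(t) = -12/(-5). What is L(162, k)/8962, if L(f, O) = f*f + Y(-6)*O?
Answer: 65538/22405 ≈ 2.9252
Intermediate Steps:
Y(t) = 12/5 (Y(t) = -12*(-⅕) = 12/5)
k = -12 (k = 6*(-2) = -12)
L(f, O) = f² + 12*O/5 (L(f, O) = f*f + 12*O/5 = f² + 12*O/5)
L(162, k)/8962 = (162² + (12/5)*(-12))/8962 = (26244 - 144/5)*(1/8962) = (131076/5)*(1/8962) = 65538/22405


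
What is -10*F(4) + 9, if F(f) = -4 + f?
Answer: 9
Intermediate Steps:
-10*F(4) + 9 = -10*(-4 + 4) + 9 = -10*0 + 9 = 0 + 9 = 9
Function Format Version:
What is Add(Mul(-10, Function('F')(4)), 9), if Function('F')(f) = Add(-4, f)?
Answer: 9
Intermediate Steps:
Add(Mul(-10, Function('F')(4)), 9) = Add(Mul(-10, Add(-4, 4)), 9) = Add(Mul(-10, 0), 9) = Add(0, 9) = 9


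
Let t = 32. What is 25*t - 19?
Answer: 781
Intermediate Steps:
25*t - 19 = 25*32 - 19 = 800 - 19 = 781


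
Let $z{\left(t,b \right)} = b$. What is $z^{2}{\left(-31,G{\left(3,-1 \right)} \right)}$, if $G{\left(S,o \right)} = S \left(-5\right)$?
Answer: $225$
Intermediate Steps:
$G{\left(S,o \right)} = - 5 S$
$z^{2}{\left(-31,G{\left(3,-1 \right)} \right)} = \left(\left(-5\right) 3\right)^{2} = \left(-15\right)^{2} = 225$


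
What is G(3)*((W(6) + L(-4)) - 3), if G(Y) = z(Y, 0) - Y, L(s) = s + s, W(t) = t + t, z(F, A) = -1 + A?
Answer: -4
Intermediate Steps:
W(t) = 2*t
L(s) = 2*s
G(Y) = -1 - Y (G(Y) = (-1 + 0) - Y = -1 - Y)
G(3)*((W(6) + L(-4)) - 3) = (-1 - 1*3)*((2*6 + 2*(-4)) - 3) = (-1 - 3)*((12 - 8) - 3) = -4*(4 - 3) = -4*1 = -4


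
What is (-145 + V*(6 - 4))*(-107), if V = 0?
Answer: 15515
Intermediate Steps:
(-145 + V*(6 - 4))*(-107) = (-145 + 0*(6 - 4))*(-107) = (-145 + 0*2)*(-107) = (-145 + 0)*(-107) = -145*(-107) = 15515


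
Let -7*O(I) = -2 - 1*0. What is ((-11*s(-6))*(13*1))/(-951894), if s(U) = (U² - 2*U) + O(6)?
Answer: 24167/3331629 ≈ 0.0072538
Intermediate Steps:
O(I) = 2/7 (O(I) = -(-2 - 1*0)/7 = -(-2 + 0)/7 = -⅐*(-2) = 2/7)
s(U) = 2/7 + U² - 2*U (s(U) = (U² - 2*U) + 2/7 = 2/7 + U² - 2*U)
((-11*s(-6))*(13*1))/(-951894) = ((-11*(2/7 + (-6)² - 2*(-6)))*(13*1))/(-951894) = (-11*(2/7 + 36 + 12)*13)*(-1/951894) = (-11*338/7*13)*(-1/951894) = -3718/7*13*(-1/951894) = -48334/7*(-1/951894) = 24167/3331629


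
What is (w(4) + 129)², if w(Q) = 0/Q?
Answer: 16641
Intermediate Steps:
w(Q) = 0
(w(4) + 129)² = (0 + 129)² = 129² = 16641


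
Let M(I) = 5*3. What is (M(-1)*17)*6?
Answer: 1530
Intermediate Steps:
M(I) = 15
(M(-1)*17)*6 = (15*17)*6 = 255*6 = 1530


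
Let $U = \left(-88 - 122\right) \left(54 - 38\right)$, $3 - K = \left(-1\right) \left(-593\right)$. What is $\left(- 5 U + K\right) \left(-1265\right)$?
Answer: $-20505650$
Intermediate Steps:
$K = -590$ ($K = 3 - \left(-1\right) \left(-593\right) = 3 - 593 = -590$)
$U = -3360$ ($U = \left(-210\right) 16 = -3360$)
$\left(- 5 U + K\right) \left(-1265\right) = \left(\left(-5\right) \left(-3360\right) - 590\right) \left(-1265\right) = \left(16800 - 590\right) \left(-1265\right) = 16210 \left(-1265\right) = -20505650$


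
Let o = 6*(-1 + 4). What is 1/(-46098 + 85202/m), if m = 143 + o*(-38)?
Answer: -541/25024220 ≈ -2.1619e-5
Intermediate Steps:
o = 18 (o = 6*3 = 18)
m = -541 (m = 143 + 18*(-38) = 143 - 684 = -541)
1/(-46098 + 85202/m) = 1/(-46098 + 85202/(-541)) = 1/(-46098 + 85202*(-1/541)) = 1/(-46098 - 85202/541) = 1/(-25024220/541) = -541/25024220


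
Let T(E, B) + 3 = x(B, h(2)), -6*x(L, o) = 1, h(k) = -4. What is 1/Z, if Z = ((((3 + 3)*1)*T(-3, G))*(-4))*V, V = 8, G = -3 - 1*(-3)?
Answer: 1/608 ≈ 0.0016447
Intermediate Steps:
G = 0 (G = -3 + 3 = 0)
x(L, o) = -⅙ (x(L, o) = -⅙*1 = -⅙)
T(E, B) = -19/6 (T(E, B) = -3 - ⅙ = -19/6)
Z = 608 (Z = ((((3 + 3)*1)*(-19/6))*(-4))*8 = (((6*1)*(-19/6))*(-4))*8 = ((6*(-19/6))*(-4))*8 = -19*(-4)*8 = 76*8 = 608)
1/Z = 1/608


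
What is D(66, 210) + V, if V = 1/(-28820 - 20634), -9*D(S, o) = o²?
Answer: -242324601/49454 ≈ -4900.0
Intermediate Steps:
D(S, o) = -o²/9
V = -1/49454 (V = 1/(-49454) = -1/49454 ≈ -2.0221e-5)
D(66, 210) + V = -⅑*210² - 1/49454 = -⅑*44100 - 1/49454 = -4900 - 1/49454 = -242324601/49454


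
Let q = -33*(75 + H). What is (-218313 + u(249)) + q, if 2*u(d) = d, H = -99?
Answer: -434793/2 ≈ -2.1740e+5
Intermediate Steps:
u(d) = d/2
q = 792 (q = -33*(75 - 99) = -33*(-24) = 792)
(-218313 + u(249)) + q = (-218313 + (½)*249) + 792 = (-218313 + 249/2) + 792 = -436377/2 + 792 = -434793/2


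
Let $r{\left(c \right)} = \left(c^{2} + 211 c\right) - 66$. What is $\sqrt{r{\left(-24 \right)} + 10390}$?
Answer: $2 \sqrt{1459} \approx 76.394$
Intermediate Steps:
$r{\left(c \right)} = -66 + c^{2} + 211 c$
$\sqrt{r{\left(-24 \right)} + 10390} = \sqrt{\left(-66 + \left(-24\right)^{2} + 211 \left(-24\right)\right) + 10390} = \sqrt{\left(-66 + 576 - 5064\right) + 10390} = \sqrt{-4554 + 10390} = \sqrt{5836} = 2 \sqrt{1459}$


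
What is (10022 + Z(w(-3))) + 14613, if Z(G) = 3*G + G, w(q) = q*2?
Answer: 24611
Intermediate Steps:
w(q) = 2*q
Z(G) = 4*G
(10022 + Z(w(-3))) + 14613 = (10022 + 4*(2*(-3))) + 14613 = (10022 + 4*(-6)) + 14613 = (10022 - 24) + 14613 = 9998 + 14613 = 24611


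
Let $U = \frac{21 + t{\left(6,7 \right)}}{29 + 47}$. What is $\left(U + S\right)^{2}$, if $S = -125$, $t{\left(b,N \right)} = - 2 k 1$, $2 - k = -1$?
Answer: $\frac{89965225}{5776} \approx 15576.0$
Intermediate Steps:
$k = 3$ ($k = 2 - -1 = 2 + 1 = 3$)
$t{\left(b,N \right)} = -6$ ($t{\left(b,N \right)} = \left(-2\right) 3 \cdot 1 = \left(-6\right) 1 = -6$)
$U = \frac{15}{76}$ ($U = \frac{21 - 6}{29 + 47} = \frac{15}{76} \approx 0.19737$)
$\left(U + S\right)^{2} = \left(\frac{15}{76} - 125\right)^{2} = \left(- \frac{9485}{76}\right)^{2} = \frac{89965225}{5776}$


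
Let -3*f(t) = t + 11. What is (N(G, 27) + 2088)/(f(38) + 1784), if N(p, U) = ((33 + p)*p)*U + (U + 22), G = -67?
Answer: 190929/5303 ≈ 36.004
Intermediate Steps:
f(t) = -11/3 - t/3 (f(t) = -(t + 11)/3 = -(11 + t)/3 = -11/3 - t/3)
N(p, U) = 22 + U + U*p*(33 + p) (N(p, U) = (p*(33 + p))*U + (22 + U) = U*p*(33 + p) + (22 + U) = 22 + U + U*p*(33 + p))
(N(G, 27) + 2088)/(f(38) + 1784) = ((22 + 27 + 27*(-67)**2 + 33*27*(-67)) + 2088)/((-11/3 - 1/3*38) + 1784) = ((22 + 27 + 27*4489 - 59697) + 2088)/((-11/3 - 38/3) + 1784) = ((22 + 27 + 121203 - 59697) + 2088)/(-49/3 + 1784) = (61555 + 2088)/(5303/3) = 63643*(3/5303) = 190929/5303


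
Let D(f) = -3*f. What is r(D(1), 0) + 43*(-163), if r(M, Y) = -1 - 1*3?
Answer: -7013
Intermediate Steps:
r(M, Y) = -4 (r(M, Y) = -1 - 3 = -4)
r(D(1), 0) + 43*(-163) = -4 + 43*(-163) = -4 - 7009 = -7013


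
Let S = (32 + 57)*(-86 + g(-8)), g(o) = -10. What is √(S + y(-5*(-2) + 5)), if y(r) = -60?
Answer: 6*I*√239 ≈ 92.758*I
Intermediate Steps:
S = -8544 (S = (32 + 57)*(-86 - 10) = 89*(-96) = -8544)
√(S + y(-5*(-2) + 5)) = √(-8544 - 60) = √(-8604) = 6*I*√239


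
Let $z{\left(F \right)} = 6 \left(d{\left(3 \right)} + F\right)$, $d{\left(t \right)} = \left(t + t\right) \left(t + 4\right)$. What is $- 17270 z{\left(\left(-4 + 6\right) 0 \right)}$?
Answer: $-4352040$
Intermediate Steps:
$d{\left(t \right)} = 2 t \left(4 + t\right)$
$z{\left(F \right)} = 252 + 6 F$ ($z{\left(F \right)} = 6 \left(2 \cdot 3 \left(4 + 3\right) + F\right) = 6 \left(2 \cdot 3 \cdot 7 + F\right) = 6 \left(42 + F\right) = 252 + 6 F$)
$- 17270 z{\left(\left(-4 + 6\right) 0 \right)} = - 17270 \left(252 + 6 \left(-4 + 6\right) 0\right) = - 17270 \left(252 + 6 \cdot 2 \cdot 0\right) = - 17270 \left(252 + 6 \cdot 0\right) = - 17270 \left(252 + 0\right) = \left(-17270\right) 252 = -4352040$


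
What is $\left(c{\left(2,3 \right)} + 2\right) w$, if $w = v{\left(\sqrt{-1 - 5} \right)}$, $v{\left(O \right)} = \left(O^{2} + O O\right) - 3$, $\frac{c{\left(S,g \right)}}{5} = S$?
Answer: $-180$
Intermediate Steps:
$c{\left(S,g \right)} = 5 S$
$v{\left(O \right)} = -3 + 2 O^{2}$ ($v{\left(O \right)} = \left(O^{2} + O^{2}\right) - 3 = 2 O^{2} - 3 = -3 + 2 O^{2}$)
$w = -15$ ($w = -3 + 2 \left(\sqrt{-1 - 5}\right)^{2} = -3 + 2 \left(\sqrt{-6}\right)^{2} = -3 + 2 \left(i \sqrt{6}\right)^{2} = -3 + 2 \left(-6\right) = -3 - 12 = -15$)
$\left(c{\left(2,3 \right)} + 2\right) w = \left(5 \cdot 2 + 2\right) \left(-15\right) = \left(10 + 2\right) \left(-15\right) = 12 \left(-15\right) = -180$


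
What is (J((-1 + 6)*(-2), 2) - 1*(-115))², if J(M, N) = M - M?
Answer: 13225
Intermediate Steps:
J(M, N) = 0
(J((-1 + 6)*(-2), 2) - 1*(-115))² = (0 - 1*(-115))² = (0 + 115)² = 115² = 13225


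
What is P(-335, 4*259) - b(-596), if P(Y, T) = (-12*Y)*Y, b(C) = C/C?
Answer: -1346701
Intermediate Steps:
b(C) = 1
P(Y, T) = -12*Y²
P(-335, 4*259) - b(-596) = -12*(-335)² - 1*1 = -12*112225 - 1 = -1346700 - 1 = -1346701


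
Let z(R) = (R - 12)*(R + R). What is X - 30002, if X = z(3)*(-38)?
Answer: -27950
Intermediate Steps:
z(R) = 2*R*(-12 + R) (z(R) = (-12 + R)*(2*R) = 2*R*(-12 + R))
X = 2052 (X = (2*3*(-12 + 3))*(-38) = (2*3*(-9))*(-38) = -54*(-38) = 2052)
X - 30002 = 2052 - 30002 = -27950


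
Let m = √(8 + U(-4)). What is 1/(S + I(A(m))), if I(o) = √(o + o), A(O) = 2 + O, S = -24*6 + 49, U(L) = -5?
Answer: -1/(95 - √2*√(2 + √3)) ≈ -0.010838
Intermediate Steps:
S = -95 (S = -144 + 49 = -95)
m = √3 (m = √(8 - 5) = √3 ≈ 1.7320)
I(o) = √2*√o (I(o) = √(2*o) = √2*√o)
1/(S + I(A(m))) = 1/(-95 + √2*√(2 + √3))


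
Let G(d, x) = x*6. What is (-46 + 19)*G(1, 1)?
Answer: -162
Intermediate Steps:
G(d, x) = 6*x
(-46 + 19)*G(1, 1) = (-46 + 19)*(6*1) = -27*6 = -162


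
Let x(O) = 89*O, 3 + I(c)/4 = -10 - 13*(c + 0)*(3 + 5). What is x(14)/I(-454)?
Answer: 623/94406 ≈ 0.0065992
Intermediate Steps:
I(c) = -52 - 416*c (I(c) = -12 + 4*(-10 - 13*(c + 0)*(3 + 5)) = -12 + 4*(-10 - 13*c*8) = -12 + 4*(-10 - 104*c) = -12 + (-40 - 416*c) = -52 - 416*c)
x(14)/I(-454) = (89*14)/(-52 - 416*(-454)) = 1246/(-52 + 188864) = 1246/188812 = 1246*(1/188812) = 623/94406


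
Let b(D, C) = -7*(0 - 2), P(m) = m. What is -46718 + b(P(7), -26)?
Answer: -46704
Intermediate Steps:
b(D, C) = 14 (b(D, C) = -7*(-2) = 14)
-46718 + b(P(7), -26) = -46718 + 14 = -46704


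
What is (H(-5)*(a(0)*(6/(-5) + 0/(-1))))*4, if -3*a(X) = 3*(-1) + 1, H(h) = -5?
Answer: 16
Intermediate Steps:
a(X) = ⅔ (a(X) = -(3*(-1) + 1)/3 = -(-3 + 1)/3 = -⅓*(-2) = ⅔)
(H(-5)*(a(0)*(6/(-5) + 0/(-1))))*4 = -10*(6/(-5) + 0/(-1))/3*4 = -10*(6*(-⅕) + 0*(-1))/3*4 = -10*(-6/5 + 0)/3*4 = -10*(-6)/(3*5)*4 = -5*(-⅘)*4 = 4*4 = 16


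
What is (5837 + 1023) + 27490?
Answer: 34350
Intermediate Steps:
(5837 + 1023) + 27490 = 6860 + 27490 = 34350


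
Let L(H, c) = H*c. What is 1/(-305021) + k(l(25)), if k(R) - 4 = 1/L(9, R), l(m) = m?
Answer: 274823696/68629725 ≈ 4.0044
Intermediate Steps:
k(R) = 4 + 1/(9*R)
1/(-305021) + k(l(25)) = 1/(-305021) + (4 + (1/9)/25) = -1/305021 + (4 + (1/9)*(1/25)) = -1/305021 + (4 + 1/225) = -1/305021 + 901/225 = 274823696/68629725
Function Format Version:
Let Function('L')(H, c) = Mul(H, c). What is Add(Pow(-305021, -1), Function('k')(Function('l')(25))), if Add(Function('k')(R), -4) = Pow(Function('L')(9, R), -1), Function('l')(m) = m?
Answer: Rational(274823696, 68629725) ≈ 4.0044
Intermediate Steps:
Function('k')(R) = Add(4, Mul(Rational(1, 9), Pow(R, -1))) (Function('k')(R) = Add(4, Pow(Mul(9, R), -1)) = Add(4, Mul(Rational(1, 9), Pow(R, -1))))
Add(Pow(-305021, -1), Function('k')(Function('l')(25))) = Add(Pow(-305021, -1), Add(4, Mul(Rational(1, 9), Pow(25, -1)))) = Add(Rational(-1, 305021), Add(4, Mul(Rational(1, 9), Rational(1, 25)))) = Add(Rational(-1, 305021), Add(4, Rational(1, 225))) = Add(Rational(-1, 305021), Rational(901, 225)) = Rational(274823696, 68629725)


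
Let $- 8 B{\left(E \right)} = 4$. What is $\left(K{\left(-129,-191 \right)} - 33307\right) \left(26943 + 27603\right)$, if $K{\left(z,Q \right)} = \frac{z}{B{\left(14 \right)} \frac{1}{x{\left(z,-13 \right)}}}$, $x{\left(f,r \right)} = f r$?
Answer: $21783436014$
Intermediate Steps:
$B{\left(E \right)} = - \frac{1}{2}$ ($B{\left(E \right)} = \left(- \frac{1}{8}\right) 4 = - \frac{1}{2}$)
$K{\left(z,Q \right)} = 26 z^{2}$ ($K{\left(z,Q \right)} = \frac{z}{\left(- \frac{1}{2}\right) \frac{1}{z \left(-13\right)}} = \frac{z}{\left(- \frac{1}{2}\right) \frac{1}{\left(-13\right) z}} = \frac{z}{\left(- \frac{1}{2}\right) \left(- \frac{1}{13 z}\right)} = \frac{z}{\frac{1}{26} \frac{1}{z}} = z 26 z = 26 z^{2}$)
$\left(K{\left(-129,-191 \right)} - 33307\right) \left(26943 + 27603\right) = \left(26 \left(-129\right)^{2} - 33307\right) \left(26943 + 27603\right) = \left(26 \cdot 16641 - 33307\right) 54546 = \left(432666 - 33307\right) 54546 = 399359 \cdot 54546 = 21783436014$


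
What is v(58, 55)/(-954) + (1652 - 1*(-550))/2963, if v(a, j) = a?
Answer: 964427/1413351 ≈ 0.68237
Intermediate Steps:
v(58, 55)/(-954) + (1652 - 1*(-550))/2963 = 58/(-954) + (1652 - 1*(-550))/2963 = 58*(-1/954) + (1652 + 550)*(1/2963) = -29/477 + 2202*(1/2963) = -29/477 + 2202/2963 = 964427/1413351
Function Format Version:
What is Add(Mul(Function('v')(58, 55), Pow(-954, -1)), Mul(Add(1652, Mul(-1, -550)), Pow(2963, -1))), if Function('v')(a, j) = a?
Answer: Rational(964427, 1413351) ≈ 0.68237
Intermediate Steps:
Add(Mul(Function('v')(58, 55), Pow(-954, -1)), Mul(Add(1652, Mul(-1, -550)), Pow(2963, -1))) = Add(Mul(58, Pow(-954, -1)), Mul(Add(1652, Mul(-1, -550)), Pow(2963, -1))) = Add(Mul(58, Rational(-1, 954)), Mul(Add(1652, 550), Rational(1, 2963))) = Add(Rational(-29, 477), Mul(2202, Rational(1, 2963))) = Add(Rational(-29, 477), Rational(2202, 2963)) = Rational(964427, 1413351)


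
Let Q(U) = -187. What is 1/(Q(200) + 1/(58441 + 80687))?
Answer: -139128/26016935 ≈ -0.0053476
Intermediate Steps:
1/(Q(200) + 1/(58441 + 80687)) = 1/(-187 + 1/(58441 + 80687)) = 1/(-187 + 1/139128) = 1/(-26016935/139128) = -139128/26016935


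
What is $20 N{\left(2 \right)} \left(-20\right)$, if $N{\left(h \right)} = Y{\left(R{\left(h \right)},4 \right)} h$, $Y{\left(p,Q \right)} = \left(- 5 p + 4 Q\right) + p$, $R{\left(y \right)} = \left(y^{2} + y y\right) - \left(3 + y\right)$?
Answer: $-3200$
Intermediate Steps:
$R{\left(y \right)} = -3 - y + 2 y^{2}$ ($R{\left(y \right)} = \left(y^{2} + y^{2}\right) - \left(3 + y\right) = 2 y^{2} - \left(3 + y\right) = -3 - y + 2 y^{2}$)
$Y{\left(p,Q \right)} = - 4 p + 4 Q$
$N{\left(h \right)} = h \left(28 - 8 h^{2} + 4 h\right)$ ($N{\left(h \right)} = \left(- 4 \left(-3 - h + 2 h^{2}\right) + 4 \cdot 4\right) h = \left(\left(12 - 8 h^{2} + 4 h\right) + 16\right) h = \left(28 - 8 h^{2} + 4 h\right) h = h \left(28 - 8 h^{2} + 4 h\right)$)
$20 N{\left(2 \right)} \left(-20\right) = 20 \cdot 4 \cdot 2 \left(7 + 2 - 2 \cdot 2^{2}\right) \left(-20\right) = 20 \cdot 4 \cdot 2 \left(7 + 2 - 8\right) \left(-20\right) = 20 \cdot 4 \cdot 2 \cdot 1 \left(-20\right) = 20 \cdot 8 \left(-20\right) = 160 \left(-20\right) = -3200$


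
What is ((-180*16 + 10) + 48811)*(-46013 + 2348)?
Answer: -2006013765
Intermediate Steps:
((-180*16 + 10) + 48811)*(-46013 + 2348) = ((-45*64 + 10) + 48811)*(-43665) = ((-2880 + 10) + 48811)*(-43665) = (-2870 + 48811)*(-43665) = 45941*(-43665) = -2006013765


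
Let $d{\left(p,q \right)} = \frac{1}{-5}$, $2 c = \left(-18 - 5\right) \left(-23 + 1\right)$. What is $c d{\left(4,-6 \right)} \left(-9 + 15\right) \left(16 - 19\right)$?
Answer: $\frac{4554}{5} \approx 910.8$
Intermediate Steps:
$c = 253$ ($c = \frac{\left(-18 - 5\right) \left(-23 + 1\right)}{2} = \frac{\left(-23\right) \left(-22\right)}{2} = \frac{1}{2} \cdot 506 = 253$)
$d{\left(p,q \right)} = - \frac{1}{5}$
$c d{\left(4,-6 \right)} \left(-9 + 15\right) \left(16 - 19\right) = 253 \left(- \frac{1}{5}\right) \left(-9 + 15\right) \left(16 - 19\right) = - \frac{253 \cdot 6 \left(-3\right)}{5} = \left(- \frac{253}{5}\right) \left(-18\right) = \frac{4554}{5}$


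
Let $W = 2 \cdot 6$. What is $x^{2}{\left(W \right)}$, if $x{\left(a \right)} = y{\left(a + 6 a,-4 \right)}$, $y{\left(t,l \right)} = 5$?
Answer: $25$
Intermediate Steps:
$W = 12$
$x{\left(a \right)} = 5$
$x^{2}{\left(W \right)} = 5^{2} = 25$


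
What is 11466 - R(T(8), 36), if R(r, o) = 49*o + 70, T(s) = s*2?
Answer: 9632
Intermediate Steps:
T(s) = 2*s
R(r, o) = 70 + 49*o
11466 - R(T(8), 36) = 11466 - (70 + 49*36) = 11466 - (70 + 1764) = 11466 - 1*1834 = 11466 - 1834 = 9632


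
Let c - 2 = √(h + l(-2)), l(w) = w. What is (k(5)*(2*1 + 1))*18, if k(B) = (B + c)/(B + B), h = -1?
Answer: 189/5 + 27*I*√3/5 ≈ 37.8 + 9.3531*I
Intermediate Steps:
c = 2 + I*√3 (c = 2 + √(-1 - 2) = 2 + √(-3) = 2 + I*√3 ≈ 2.0 + 1.732*I)
k(B) = (2 + B + I*√3)/(2*B) (k(B) = (B + (2 + I*√3))/(B + B) = (2 + B + I*√3)/((2*B)) = (2 + B + I*√3)*(1/(2*B)) = (2 + B + I*√3)/(2*B))
(k(5)*(2*1 + 1))*18 = (((½)*(2 + 5 + I*√3)/5)*(2*1 + 1))*18 = (((½)*(⅕)*(7 + I*√3))*(2 + 1))*18 = ((7/10 + I*√3/10)*3)*18 = (21/10 + 3*I*√3/10)*18 = 189/5 + 27*I*√3/5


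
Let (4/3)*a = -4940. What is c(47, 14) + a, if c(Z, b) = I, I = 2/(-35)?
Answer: -129677/35 ≈ -3705.1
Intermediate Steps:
a = -3705 (a = (3/4)*(-4940) = -3705)
I = -2/35 (I = 2*(-1/35) = -2/35 ≈ -0.057143)
c(Z, b) = -2/35
c(47, 14) + a = -2/35 - 3705 = -129677/35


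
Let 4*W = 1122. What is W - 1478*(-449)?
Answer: 1327805/2 ≈ 6.6390e+5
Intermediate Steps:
W = 561/2 (W = (¼)*1122 = 561/2 ≈ 280.50)
W - 1478*(-449) = 561/2 - 1478*(-449) = 561/2 + 663622 = 1327805/2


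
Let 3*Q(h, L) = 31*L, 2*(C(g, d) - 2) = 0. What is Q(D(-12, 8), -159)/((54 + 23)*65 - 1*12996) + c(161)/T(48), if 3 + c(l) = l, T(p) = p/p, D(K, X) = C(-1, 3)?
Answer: 1264221/7991 ≈ 158.21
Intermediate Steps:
C(g, d) = 2 (C(g, d) = 2 + (½)*0 = 2 + 0 = 2)
D(K, X) = 2
T(p) = 1
Q(h, L) = 31*L/3 (Q(h, L) = (31*L)/3 = 31*L/3)
c(l) = -3 + l
Q(D(-12, 8), -159)/((54 + 23)*65 - 1*12996) + c(161)/T(48) = ((31/3)*(-159))/((54 + 23)*65 - 1*12996) + (-3 + 161)/1 = -1643/(77*65 - 12996) + 158*1 = -1643/(5005 - 12996) + 158 = -1643/(-7991) + 158 = -1643*(-1/7991) + 158 = 1643/7991 + 158 = 1264221/7991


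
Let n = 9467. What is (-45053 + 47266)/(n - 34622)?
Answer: -2213/25155 ≈ -0.087975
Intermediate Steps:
(-45053 + 47266)/(n - 34622) = (-45053 + 47266)/(9467 - 34622) = 2213/(-25155) = 2213*(-1/25155) = -2213/25155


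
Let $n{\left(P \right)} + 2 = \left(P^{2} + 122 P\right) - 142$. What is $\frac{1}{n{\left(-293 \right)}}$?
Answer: $\frac{1}{49959} \approx 2.0016 \cdot 10^{-5}$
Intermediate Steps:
$n{\left(P \right)} = -144 + P^{2} + 122 P$ ($n{\left(P \right)} = -2 - \left(142 - P^{2} - 122 P\right) = -2 + \left(-142 + P^{2} + 122 P\right) = -144 + P^{2} + 122 P$)
$\frac{1}{n{\left(-293 \right)}} = \frac{1}{-144 + \left(-293\right)^{2} + 122 \left(-293\right)} = \frac{1}{-144 + 85849 - 35746} = \frac{1}{49959}$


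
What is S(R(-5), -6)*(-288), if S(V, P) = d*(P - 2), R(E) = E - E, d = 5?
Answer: 11520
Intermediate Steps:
R(E) = 0
S(V, P) = -10 + 5*P (S(V, P) = 5*(P - 2) = 5*(-2 + P) = -10 + 5*P)
S(R(-5), -6)*(-288) = (-10 + 5*(-6))*(-288) = (-10 - 30)*(-288) = -40*(-288) = 11520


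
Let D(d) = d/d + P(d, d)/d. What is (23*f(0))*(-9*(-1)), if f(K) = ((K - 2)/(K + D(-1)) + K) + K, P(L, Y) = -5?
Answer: -69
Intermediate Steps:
D(d) = 1 - 5/d (D(d) = d/d - 5/d = 1 - 5/d)
f(K) = 2*K + (-2 + K)/(6 + K) (f(K) = ((K - 2)/(K + (-5 - 1)/(-1)) + K) + K = ((-2 + K)/(K - 1*(-6)) + K) + K = ((-2 + K)/(K + 6) + K) + K = ((-2 + K)/(6 + K) + K) + K = (K + (-2 + K)/(6 + K)) + K = 2*K + (-2 + K)/(6 + K))
(23*f(0))*(-9*(-1)) = (23*((-2 + 2*0**2 + 13*0)/(6 + 0)))*(-9*(-1)) = (23*((-2 + 2*0 + 0)/6))*9 = (23*((-2 + 0 + 0)/6))*9 = (23*((1/6)*(-2)))*9 = (23*(-1/3))*9 = -23/3*9 = -69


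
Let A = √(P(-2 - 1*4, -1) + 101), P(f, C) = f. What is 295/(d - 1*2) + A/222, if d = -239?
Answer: -295/241 + √95/222 ≈ -1.1802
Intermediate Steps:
A = √95 (A = √((-2 - 1*4) + 101) = √((-2 - 4) + 101) = √(-6 + 101) = √95 ≈ 9.7468)
295/(d - 1*2) + A/222 = 295/(-239 - 1*2) + √95/222 = 295/(-239 - 2) + √95*(1/222) = 295/(-241) + √95/222 = 295*(-1/241) + √95/222 = -295/241 + √95/222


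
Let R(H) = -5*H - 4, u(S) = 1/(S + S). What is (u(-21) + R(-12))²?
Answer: 5527201/1764 ≈ 3133.3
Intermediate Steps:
u(S) = 1/(2*S)
R(H) = -4 - 5*H
(u(-21) + R(-12))² = ((½)/(-21) + (-4 - 5*(-12)))² = ((½)*(-1/21) + (-4 + 60))² = (-1/42 + 56)² = (2351/42)² = 5527201/1764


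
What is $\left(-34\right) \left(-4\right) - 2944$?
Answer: $-2808$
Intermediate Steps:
$\left(-34\right) \left(-4\right) - 2944 = 136 - 2944 = -2808$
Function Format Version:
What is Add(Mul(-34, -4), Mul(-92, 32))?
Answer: -2808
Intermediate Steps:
Add(Mul(-34, -4), Mul(-92, 32)) = Add(136, -2944) = -2808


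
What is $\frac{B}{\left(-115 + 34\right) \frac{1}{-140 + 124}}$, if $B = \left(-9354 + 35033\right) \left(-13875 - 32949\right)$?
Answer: $- \frac{6412765312}{27} \approx -2.3751 \cdot 10^{8}$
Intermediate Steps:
$B = -1202393496$ ($B = 25679 \left(-46824\right) = -1202393496$)
$\frac{B}{\left(-115 + 34\right) \frac{1}{-140 + 124}} = - \frac{1202393496}{\left(-115 + 34\right) \frac{1}{-140 + 124}} = - \frac{1202393496}{\left(-81\right) \frac{1}{-16}} = - \frac{1202393496}{\left(-81\right) \left(- \frac{1}{16}\right)} = - \frac{1202393496}{\frac{81}{16}} = \left(-1202393496\right) \frac{16}{81} = - \frac{6412765312}{27}$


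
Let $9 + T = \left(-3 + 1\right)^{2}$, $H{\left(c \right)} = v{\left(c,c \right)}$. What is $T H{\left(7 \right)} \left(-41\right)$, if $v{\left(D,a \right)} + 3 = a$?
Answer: $820$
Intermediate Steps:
$v{\left(D,a \right)} = -3 + a$
$H{\left(c \right)} = -3 + c$
$T = -5$ ($T = -9 + \left(-3 + 1\right)^{2} = -9 + \left(-2\right)^{2} = -9 + 4 = -5$)
$T H{\left(7 \right)} \left(-41\right) = - 5 \left(-3 + 7\right) \left(-41\right) = \left(-5\right) 4 \left(-41\right) = \left(-20\right) \left(-41\right) = 820$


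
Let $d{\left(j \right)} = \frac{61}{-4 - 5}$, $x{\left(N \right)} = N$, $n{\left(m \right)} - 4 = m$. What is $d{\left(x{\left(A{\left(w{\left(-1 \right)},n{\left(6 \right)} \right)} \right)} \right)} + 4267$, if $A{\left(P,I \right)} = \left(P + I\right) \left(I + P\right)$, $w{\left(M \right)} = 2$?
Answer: $\frac{38342}{9} \approx 4260.2$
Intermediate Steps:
$n{\left(m \right)} = 4 + m$
$A{\left(P,I \right)} = \left(I + P\right)^{2}$ ($A{\left(P,I \right)} = \left(I + P\right) \left(I + P\right) = \left(I + P\right)^{2}$)
$d{\left(j \right)} = - \frac{61}{9}$ ($d{\left(j \right)} = \frac{61}{-4 - 5} = \frac{61}{-9} = 61 \left(- \frac{1}{9}\right) = - \frac{61}{9}$)
$d{\left(x{\left(A{\left(w{\left(-1 \right)},n{\left(6 \right)} \right)} \right)} \right)} + 4267 = - \frac{61}{9} + 4267 = \frac{38342}{9}$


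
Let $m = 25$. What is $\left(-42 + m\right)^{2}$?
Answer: $289$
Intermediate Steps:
$\left(-42 + m\right)^{2} = \left(-42 + 25\right)^{2} = \left(-17\right)^{2} = 289$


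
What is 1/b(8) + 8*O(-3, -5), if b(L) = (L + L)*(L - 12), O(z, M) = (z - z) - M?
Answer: 2559/64 ≈ 39.984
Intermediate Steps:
O(z, M) = -M (O(z, M) = 0 - M = -M)
b(L) = 2*L*(-12 + L) (b(L) = (2*L)*(-12 + L) = 2*L*(-12 + L))
1/b(8) + 8*O(-3, -5) = 1/(2*8*(-12 + 8)) + 8*(-1*(-5)) = 1/(2*8*(-4)) + 8*5 = 1/(-64) + 40 = -1/64 + 40 = 2559/64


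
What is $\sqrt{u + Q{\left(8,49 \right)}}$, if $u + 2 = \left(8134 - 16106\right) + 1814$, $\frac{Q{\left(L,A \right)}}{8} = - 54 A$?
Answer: $8 i \sqrt{427} \approx 165.31 i$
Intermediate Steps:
$Q{\left(L,A \right)} = - 432 A$ ($Q{\left(L,A \right)} = 8 \left(- 54 A\right) = - 432 A$)
$u = -6160$ ($u = -2 + \left(\left(8134 - 16106\right) + 1814\right) = -2 + \left(-7972 + 1814\right) = -2 - 6158 = -6160$)
$\sqrt{u + Q{\left(8,49 \right)}} = \sqrt{-6160 - 21168} = \sqrt{-27328} = 8 i \sqrt{427}$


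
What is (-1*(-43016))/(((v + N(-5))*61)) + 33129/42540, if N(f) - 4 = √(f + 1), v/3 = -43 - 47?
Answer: -572928133/306029924 - 10754*I/539545 ≈ -1.8721 - 0.019932*I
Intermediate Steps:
v = -270 (v = 3*(-43 - 47) = 3*(-90) = -270)
N(f) = 4 + √(1 + f) (N(f) = 4 + √(f + 1) = 4 + √(1 + f))
(-1*(-43016))/(((v + N(-5))*61)) + 33129/42540 = (-1*(-43016))/(((-270 + (4 + √(1 - 5)))*61)) + 33129/42540 = 43016/(((-270 + (4 + √(-4)))*61)) + 33129*(1/42540) = 43016/(((-270 + (4 + 2*I))*61)) + 11043/14180 = 43016/(((-266 + 2*I)*61)) + 11043/14180 = 43016/(-16226 + 122*I) + 11043/14180 = 43016*((-16226 - 122*I)/263297960) + 11043/14180 = 5377*(-16226 - 122*I)/32912245 + 11043/14180 = 11043/14180 + 5377*(-16226 - 122*I)/32912245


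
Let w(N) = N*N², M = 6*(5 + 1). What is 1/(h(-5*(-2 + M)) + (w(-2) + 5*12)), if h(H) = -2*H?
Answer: 1/392 ≈ 0.0025510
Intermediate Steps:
M = 36 (M = 6*6 = 36)
w(N) = N³
1/(h(-5*(-2 + M)) + (w(-2) + 5*12)) = 1/(-(-10)*(-2 + 36) + ((-2)³ + 5*12)) = 1/(-(-10)*34 + (-8 + 60)) = 1/(-2*(-170) + 52) = 1/(340 + 52) = 1/392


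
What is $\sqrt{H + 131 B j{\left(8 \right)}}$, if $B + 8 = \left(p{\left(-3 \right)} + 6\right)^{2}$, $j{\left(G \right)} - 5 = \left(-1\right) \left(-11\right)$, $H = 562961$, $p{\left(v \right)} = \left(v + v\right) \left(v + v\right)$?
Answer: $\sqrt{4243537} \approx 2060.0$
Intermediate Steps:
$p{\left(v \right)} = 4 v^{2}$ ($p{\left(v \right)} = 2 v 2 v = 4 v^{2}$)
$j{\left(G \right)} = 16$ ($j{\left(G \right)} = 5 - -11 = 5 + 11 = 16$)
$B = 1756$ ($B = -8 + \left(4 \left(-3\right)^{2} + 6\right)^{2} = -8 + \left(4 \cdot 9 + 6\right)^{2} = -8 + \left(36 + 6\right)^{2} = -8 + 42^{2} = -8 + 1764 = 1756$)
$\sqrt{H + 131 B j{\left(8 \right)}} = \sqrt{562961 + 131 \cdot 1756 \cdot 16} = \sqrt{562961 + 230036 \cdot 16} = \sqrt{562961 + 3680576} = \sqrt{4243537}$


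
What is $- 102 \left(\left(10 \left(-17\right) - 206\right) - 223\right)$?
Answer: $61098$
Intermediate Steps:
$- 102 \left(\left(10 \left(-17\right) - 206\right) - 223\right) = - 102 \left(\left(-170 - 206\right) - 223\right) = - 102 \left(-376 - 223\right) = \left(-102\right) \left(-599\right) = 61098$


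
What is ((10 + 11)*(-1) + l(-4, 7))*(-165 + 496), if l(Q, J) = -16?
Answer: -12247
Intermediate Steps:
((10 + 11)*(-1) + l(-4, 7))*(-165 + 496) = ((10 + 11)*(-1) - 16)*(-165 + 496) = (21*(-1) - 16)*331 = (-21 - 16)*331 = -37*331 = -12247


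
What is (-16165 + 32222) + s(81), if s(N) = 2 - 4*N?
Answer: 15735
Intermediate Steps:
(-16165 + 32222) + s(81) = (-16165 + 32222) + (2 - 4*81) = 16057 + (2 - 324) = 16057 - 322 = 15735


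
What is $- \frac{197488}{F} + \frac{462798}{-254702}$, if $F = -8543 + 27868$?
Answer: $- \frac{4231725709}{351579725} \approx -12.036$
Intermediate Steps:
$F = 19325$
$- \frac{197488}{F} + \frac{462798}{-254702} = - \frac{197488}{19325} + \frac{462798}{-254702} = \left(-197488\right) \frac{1}{19325} + 462798 \left(- \frac{1}{254702}\right) = - \frac{197488}{19325} - \frac{33057}{18193} = - \frac{4231725709}{351579725}$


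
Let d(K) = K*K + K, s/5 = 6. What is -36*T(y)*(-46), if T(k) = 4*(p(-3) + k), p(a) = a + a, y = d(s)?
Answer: 6120576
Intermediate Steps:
s = 30 (s = 5*6 = 30)
d(K) = K + K**2 (d(K) = K**2 + K = K + K**2)
y = 930 (y = 30*(1 + 30) = 30*31 = 930)
p(a) = 2*a
T(k) = -24 + 4*k (T(k) = 4*(2*(-3) + k) = 4*(-6 + k) = -24 + 4*k)
-36*T(y)*(-46) = -36*(-24 + 4*930)*(-46) = -36*(-24 + 3720)*(-46) = -36*3696*(-46) = -133056*(-46) = 6120576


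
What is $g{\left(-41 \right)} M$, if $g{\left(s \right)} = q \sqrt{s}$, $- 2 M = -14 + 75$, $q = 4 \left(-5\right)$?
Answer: $610 i \sqrt{41} \approx 3905.9 i$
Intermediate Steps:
$q = -20$
$M = - \frac{61}{2}$ ($M = - \frac{-14 + 75}{2} = \left(- \frac{1}{2}\right) 61 = - \frac{61}{2} \approx -30.5$)
$g{\left(s \right)} = - 20 \sqrt{s}$
$g{\left(-41 \right)} M = - 20 \sqrt{-41} \left(- \frac{61}{2}\right) = - 20 i \sqrt{41} \left(- \frac{61}{2}\right) = 610 i \sqrt{41}$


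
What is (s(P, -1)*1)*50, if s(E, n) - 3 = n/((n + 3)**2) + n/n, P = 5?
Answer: 375/2 ≈ 187.50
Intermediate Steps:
s(E, n) = 4 + n/(3 + n)**2 (s(E, n) = 3 + (n/((n + 3)**2) + n/n) = 3 + (n/((3 + n)**2) + 1) = 3 + (n/(3 + n)**2 + 1) = 3 + (1 + n/(3 + n)**2) = 4 + n/(3 + n)**2)
(s(P, -1)*1)*50 = ((4 - 1/(3 - 1)**2)*1)*50 = ((4 - 1/2**2)*1)*50 = ((4 - 1*1/4)*1)*50 = ((4 - 1/4)*1)*50 = ((15/4)*1)*50 = (15/4)*50 = 375/2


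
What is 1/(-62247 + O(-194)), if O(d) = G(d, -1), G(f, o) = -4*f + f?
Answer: -1/61665 ≈ -1.6217e-5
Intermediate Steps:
G(f, o) = -3*f
O(d) = -3*d
1/(-62247 + O(-194)) = 1/(-62247 - 3*(-194)) = 1/(-62247 + 582) = 1/(-61665) = -1/61665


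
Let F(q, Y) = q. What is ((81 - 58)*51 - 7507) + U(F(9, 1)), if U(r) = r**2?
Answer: -6253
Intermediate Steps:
((81 - 58)*51 - 7507) + U(F(9, 1)) = ((81 - 58)*51 - 7507) + 9**2 = (23*51 - 7507) + 81 = (1173 - 7507) + 81 = -6334 + 81 = -6253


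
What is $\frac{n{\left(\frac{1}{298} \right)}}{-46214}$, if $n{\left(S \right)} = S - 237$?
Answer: $\frac{70625}{13771772} \approx 0.0051282$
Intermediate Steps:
$n{\left(S \right)} = -237 + S$
$\frac{n{\left(\frac{1}{298} \right)}}{-46214} = \frac{-237 + \frac{1}{298}}{-46214} = \left(-237 + \frac{1}{298}\right) \left(- \frac{1}{46214}\right) = \left(- \frac{70625}{298}\right) \left(- \frac{1}{46214}\right) = \frac{70625}{13771772}$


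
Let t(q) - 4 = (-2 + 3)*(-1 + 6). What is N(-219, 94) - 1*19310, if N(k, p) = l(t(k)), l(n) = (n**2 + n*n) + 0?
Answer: -19148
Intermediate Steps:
t(q) = 9 (t(q) = 4 + (-2 + 3)*(-1 + 6) = 4 + 1*5 = 4 + 5 = 9)
l(n) = 2*n**2 (l(n) = (n**2 + n**2) + 0 = 2*n**2 + 0 = 2*n**2)
N(k, p) = 162 (N(k, p) = 2*9**2 = 2*81 = 162)
N(-219, 94) - 1*19310 = 162 - 1*19310 = 162 - 19310 = -19148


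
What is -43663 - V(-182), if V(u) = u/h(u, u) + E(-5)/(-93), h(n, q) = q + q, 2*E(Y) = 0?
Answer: -87327/2 ≈ -43664.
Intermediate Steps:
E(Y) = 0 (E(Y) = (½)*0 = 0)
h(n, q) = 2*q
V(u) = ½ (V(u) = u/((2*u)) + 0/(-93) = u*(1/(2*u)) + 0*(-1/93) = ½ + 0 = ½)
-43663 - V(-182) = -43663 - 1*½ = -43663 - ½ = -87327/2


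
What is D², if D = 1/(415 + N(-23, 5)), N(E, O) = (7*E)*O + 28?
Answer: 1/131044 ≈ 7.6310e-6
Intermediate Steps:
N(E, O) = 28 + 7*E*O (N(E, O) = 7*E*O + 28 = 28 + 7*E*O)
D = -1/362 (D = 1/(415 + (28 + 7*(-23)*5)) = 1/(415 + (28 - 805)) = 1/(415 - 777) = 1/(-362) = -1/362 ≈ -0.0027624)
D² = (-1/362)² = 1/131044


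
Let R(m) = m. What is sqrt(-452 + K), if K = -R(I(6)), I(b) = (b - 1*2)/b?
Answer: I*sqrt(4074)/3 ≈ 21.276*I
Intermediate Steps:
I(b) = (-2 + b)/b (I(b) = (b - 2)/b = (-2 + b)/b)
K = -2/3 (K = -(-2 + 6)/6 = -4/6 = -1*2/3 = -2/3 ≈ -0.66667)
sqrt(-452 + K) = sqrt(-452 - 2/3) = sqrt(-1358/3) = I*sqrt(4074)/3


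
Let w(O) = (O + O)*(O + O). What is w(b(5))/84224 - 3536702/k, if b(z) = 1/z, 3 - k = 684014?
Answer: 1861720616811/360063390400 ≈ 5.1705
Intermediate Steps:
k = -684011 (k = 3 - 1*684014 = 3 - 684014 = -684011)
w(O) = 4*O² (w(O) = (2*O)*(2*O) = 4*O²)
w(b(5))/84224 - 3536702/k = (4*(1/5)²)/84224 - 3536702/(-684011) = (4*(⅕)²)*(1/84224) - 3536702*(-1/684011) = (4*(1/25))*(1/84224) + 3536702/684011 = (4/25)*(1/84224) + 3536702/684011 = 1/526400 + 3536702/684011 = 1861720616811/360063390400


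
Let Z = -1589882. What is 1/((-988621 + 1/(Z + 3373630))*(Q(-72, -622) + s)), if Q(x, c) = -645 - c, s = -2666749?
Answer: 445937/1175680258540596351 ≈ 3.7930e-13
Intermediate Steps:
1/((-988621 + 1/(Z + 3373630))*(Q(-72, -622) + s)) = 1/((-988621 + 1/(-1589882 + 3373630))*((-645 - 1*(-622)) - 2666749)) = 1/((-988621 + 1/1783748)*((-645 + 622) - 2666749)) = 1/((-988621 + 1/1783748)*(-23 - 2666749)) = 1/(-1763450731507/1783748*(-2666772)) = 1/(1175680258540596351/445937) = 445937/1175680258540596351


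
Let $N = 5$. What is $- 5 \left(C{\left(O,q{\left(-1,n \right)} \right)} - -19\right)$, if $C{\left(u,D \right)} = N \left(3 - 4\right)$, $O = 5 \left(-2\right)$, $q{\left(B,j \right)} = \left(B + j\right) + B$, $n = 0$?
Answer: $-70$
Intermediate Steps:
$q{\left(B,j \right)} = j + 2 B$
$O = -10$
$C{\left(u,D \right)} = -5$ ($C{\left(u,D \right)} = 5 \left(3 - 4\right) = 5 \left(-1\right) = -5$)
$- 5 \left(C{\left(O,q{\left(-1,n \right)} \right)} - -19\right) = - 5 \left(-5 - -19\right) = - 5 \left(-5 + 19\right) = \left(-5\right) 14 = -70$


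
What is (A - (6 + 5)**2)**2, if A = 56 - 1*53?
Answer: 13924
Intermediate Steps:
A = 3 (A = 56 - 53 = 3)
(A - (6 + 5)**2)**2 = (3 - (6 + 5)**2)**2 = (3 - 1*11**2)**2 = (3 - 1*121)**2 = (3 - 121)**2 = (-118)**2 = 13924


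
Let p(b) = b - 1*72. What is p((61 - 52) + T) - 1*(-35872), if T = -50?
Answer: 35759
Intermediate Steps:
p(b) = -72 + b (p(b) = b - 72 = -72 + b)
p((61 - 52) + T) - 1*(-35872) = (-72 + ((61 - 52) - 50)) - 1*(-35872) = (-72 + (9 - 50)) + 35872 = (-72 - 41) + 35872 = -113 + 35872 = 35759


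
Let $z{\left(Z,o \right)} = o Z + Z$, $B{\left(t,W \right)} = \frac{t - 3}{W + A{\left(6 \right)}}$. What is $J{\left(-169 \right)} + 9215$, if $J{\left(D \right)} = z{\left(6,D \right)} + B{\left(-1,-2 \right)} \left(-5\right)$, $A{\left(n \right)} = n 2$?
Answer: $8209$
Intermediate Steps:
$A{\left(n \right)} = 2 n$
$B{\left(t,W \right)} = \frac{-3 + t}{12 + W}$ ($B{\left(t,W \right)} = \frac{t - 3}{W + 2 \cdot 6} = \frac{-3 + t}{W + 12} = \frac{-3 + t}{12 + W}$)
$z{\left(Z,o \right)} = Z + Z o$ ($z{\left(Z,o \right)} = Z o + Z = Z + Z o$)
$J{\left(D \right)} = 8 + 6 D$ ($J{\left(D \right)} = 6 \left(1 + D\right) + \frac{-3 - 1}{12 - 2} \left(-5\right) = \left(6 + 6 D\right) + \frac{1}{10} \left(-4\right) \left(-5\right) = \left(6 + 6 D\right) - -2 = \left(6 + 6 D\right) + 2 = 8 + 6 D$)
$J{\left(-169 \right)} + 9215 = \left(8 + 6 \left(-169\right)\right) + 9215 = \left(8 - 1014\right) + 9215 = -1006 + 9215 = 8209$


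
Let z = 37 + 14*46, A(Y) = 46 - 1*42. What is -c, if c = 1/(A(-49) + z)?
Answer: -1/685 ≈ -0.0014599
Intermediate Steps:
A(Y) = 4 (A(Y) = 46 - 42 = 4)
z = 681 (z = 37 + 644 = 681)
c = 1/685 (c = 1/(4 + 681) = 1/685 ≈ 0.0014599)
-c = -1*1/685 = -1/685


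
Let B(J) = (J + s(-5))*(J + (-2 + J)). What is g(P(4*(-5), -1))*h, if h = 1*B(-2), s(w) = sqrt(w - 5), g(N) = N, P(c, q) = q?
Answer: -12 + 6*I*sqrt(10) ≈ -12.0 + 18.974*I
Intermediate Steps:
s(w) = sqrt(-5 + w)
B(J) = (-2 + 2*J)*(J + I*sqrt(10)) (B(J) = (J + sqrt(-5 - 5))*(J + (-2 + J)) = (J + sqrt(-10))*(-2 + 2*J) = (J + I*sqrt(10))*(-2 + 2*J) = (-2 + 2*J)*(J + I*sqrt(10)))
h = 12 - 6*I*sqrt(10) (h = 1*(-2*(-2) + 2*(-2)**2 - 2*I*sqrt(10) + 2*I*(-2)*sqrt(10)) = 1*(4 + 2*4 - 2*I*sqrt(10) - 4*I*sqrt(10)) = 1*(4 + 8 - 2*I*sqrt(10) - 4*I*sqrt(10)) = 1*(12 - 6*I*sqrt(10)) = 12 - 6*I*sqrt(10) ≈ 12.0 - 18.974*I)
g(P(4*(-5), -1))*h = -(12 - 6*I*sqrt(10)) = -12 + 6*I*sqrt(10)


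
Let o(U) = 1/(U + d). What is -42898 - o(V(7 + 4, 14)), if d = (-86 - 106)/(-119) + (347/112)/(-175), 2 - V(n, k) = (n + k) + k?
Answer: -506054460502/11796699 ≈ -42898.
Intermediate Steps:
V(n, k) = 2 - n - 2*k (V(n, k) = 2 - ((n + k) + k) = 2 - ((k + n) + k) = 2 - (n + 2*k) = 2 + (-n - 2*k) = 2 - n - 2*k)
d = 531701/333200 (d = -192*(-1/119) + (347*(1/112))*(-1/175) = 192/119 + (347/112)*(-1/175) = 192/119 - 347/19600 = 531701/333200 ≈ 1.5957)
o(U) = 1/(531701/333200 + U) (o(U) = 1/(U + 531701/333200) = 1/(531701/333200 + U))
-42898 - o(V(7 + 4, 14)) = -42898 - 333200/(531701 + 333200*(2 - (7 + 4) - 2*14)) = -42898 - 333200/(531701 + 333200*(2 - 1*11 - 28)) = -42898 - 333200/(531701 + 333200*(2 - 11 - 28)) = -42898 - 333200/(531701 + 333200*(-37)) = -42898 - 333200/(531701 - 12328400) = -42898 - 333200/(-11796699) = -42898 - 333200*(-1)/11796699 = -42898 - 1*(-333200/11796699) = -42898 + 333200/11796699 = -506054460502/11796699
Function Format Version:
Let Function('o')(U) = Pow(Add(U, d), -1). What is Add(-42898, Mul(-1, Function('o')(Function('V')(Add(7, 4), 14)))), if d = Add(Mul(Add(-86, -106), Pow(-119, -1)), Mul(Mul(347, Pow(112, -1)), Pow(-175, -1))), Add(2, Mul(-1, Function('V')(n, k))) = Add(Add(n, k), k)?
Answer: Rational(-506054460502, 11796699) ≈ -42898.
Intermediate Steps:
Function('V')(n, k) = Add(2, Mul(-1, n), Mul(-2, k)) (Function('V')(n, k) = Add(2, Mul(-1, Add(Add(n, k), k))) = Add(2, Mul(-1, Add(Add(k, n), k))) = Add(2, Mul(-1, Add(n, Mul(2, k)))) = Add(2, Add(Mul(-1, n), Mul(-2, k))) = Add(2, Mul(-1, n), Mul(-2, k)))
d = Rational(531701, 333200) (d = Add(Mul(-192, Rational(-1, 119)), Mul(Mul(347, Rational(1, 112)), Rational(-1, 175))) = Add(Rational(192, 119), Mul(Rational(347, 112), Rational(-1, 175))) = Add(Rational(192, 119), Rational(-347, 19600)) = Rational(531701, 333200) ≈ 1.5957)
Function('o')(U) = Pow(Add(Rational(531701, 333200), U), -1) (Function('o')(U) = Pow(Add(U, Rational(531701, 333200)), -1) = Pow(Add(Rational(531701, 333200), U), -1))
Add(-42898, Mul(-1, Function('o')(Function('V')(Add(7, 4), 14)))) = Add(-42898, Mul(-1, Mul(333200, Pow(Add(531701, Mul(333200, Add(2, Mul(-1, Add(7, 4)), Mul(-2, 14)))), -1)))) = Add(-42898, Mul(-1, Mul(333200, Pow(Add(531701, Mul(333200, Add(2, Mul(-1, 11), -28))), -1)))) = Add(-42898, Mul(-1, Mul(333200, Pow(Add(531701, Mul(333200, Add(2, -11, -28))), -1)))) = Add(-42898, Mul(-1, Mul(333200, Pow(Add(531701, Mul(333200, -37)), -1)))) = Add(-42898, Mul(-1, Mul(333200, Pow(Add(531701, -12328400), -1)))) = Add(-42898, Mul(-1, Mul(333200, Pow(-11796699, -1)))) = Add(-42898, Mul(-1, Mul(333200, Rational(-1, 11796699)))) = Add(-42898, Mul(-1, Rational(-333200, 11796699))) = Add(-42898, Rational(333200, 11796699)) = Rational(-506054460502, 11796699)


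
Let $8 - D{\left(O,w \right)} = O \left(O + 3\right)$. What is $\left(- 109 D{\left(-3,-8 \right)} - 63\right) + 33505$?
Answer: $32570$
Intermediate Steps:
$D{\left(O,w \right)} = 8 - O \left(3 + O\right)$ ($D{\left(O,w \right)} = 8 - O \left(O + 3\right) = 8 - O \left(3 + O\right)$)
$\left(- 109 D{\left(-3,-8 \right)} - 63\right) + 33505 = \left(- 109 \left(8 - \left(-3\right)^{2} - -9\right) - 63\right) + 33505 = \left(- 109 \left(8 - 9 + 9\right) - 63\right) + 33505 = \left(\left(-109\right) 8 - 63\right) + 33505 = \left(-872 - 63\right) + 33505 = -935 + 33505 = 32570$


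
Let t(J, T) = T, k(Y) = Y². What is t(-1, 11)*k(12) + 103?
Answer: 1687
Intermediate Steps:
t(-1, 11)*k(12) + 103 = 11*12² + 103 = 11*144 + 103 = 1584 + 103 = 1687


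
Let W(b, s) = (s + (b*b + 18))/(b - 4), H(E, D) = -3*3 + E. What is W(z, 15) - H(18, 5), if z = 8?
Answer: 61/4 ≈ 15.250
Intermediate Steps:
H(E, D) = -9 + E
W(b, s) = (18 + s + b²)/(-4 + b) (W(b, s) = (s + (b² + 18))/(-4 + b) = (s + (18 + b²))/(-4 + b) = (18 + s + b²)/(-4 + b))
W(z, 15) - H(18, 5) = (18 + 15 + 8²)/(-4 + 8) - (-9 + 18) = (18 + 15 + 64)/4 - 1*9 = (¼)*97 - 9 = 97/4 - 9 = 61/4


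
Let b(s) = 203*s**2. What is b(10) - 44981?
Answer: -24681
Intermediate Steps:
b(10) - 44981 = 203*10**2 - 44981 = 203*100 - 44981 = 20300 - 44981 = -24681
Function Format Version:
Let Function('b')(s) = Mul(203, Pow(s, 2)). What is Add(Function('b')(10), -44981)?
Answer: -24681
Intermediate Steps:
Add(Function('b')(10), -44981) = Add(Mul(203, Pow(10, 2)), -44981) = Add(Mul(203, 100), -44981) = Add(20300, -44981) = -24681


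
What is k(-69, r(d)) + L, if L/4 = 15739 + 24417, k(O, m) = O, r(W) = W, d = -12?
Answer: 160555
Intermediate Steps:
L = 160624 (L = 4*(15739 + 24417) = 4*40156 = 160624)
k(-69, r(d)) + L = -69 + 160624 = 160555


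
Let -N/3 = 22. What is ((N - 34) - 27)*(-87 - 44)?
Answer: 16637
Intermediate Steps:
N = -66 (N = -3*22 = -66)
((N - 34) - 27)*(-87 - 44) = ((-66 - 34) - 27)*(-87 - 44) = (-100 - 27)*(-131) = -127*(-131) = 16637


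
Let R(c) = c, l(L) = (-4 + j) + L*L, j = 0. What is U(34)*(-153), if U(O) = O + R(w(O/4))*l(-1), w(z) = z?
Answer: -2601/2 ≈ -1300.5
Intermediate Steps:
l(L) = -4 + L**2 (l(L) = (-4 + 0) + L*L = -4 + L**2)
U(O) = O/4 (U(O) = O + (O/4)*(-4 + (-1)**2) = O + (O*(1/4))*(-4 + 1) = O + (O/4)*(-3) = O - 3*O/4 = O/4)
U(34)*(-153) = ((1/4)*34)*(-153) = (17/2)*(-153) = -2601/2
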